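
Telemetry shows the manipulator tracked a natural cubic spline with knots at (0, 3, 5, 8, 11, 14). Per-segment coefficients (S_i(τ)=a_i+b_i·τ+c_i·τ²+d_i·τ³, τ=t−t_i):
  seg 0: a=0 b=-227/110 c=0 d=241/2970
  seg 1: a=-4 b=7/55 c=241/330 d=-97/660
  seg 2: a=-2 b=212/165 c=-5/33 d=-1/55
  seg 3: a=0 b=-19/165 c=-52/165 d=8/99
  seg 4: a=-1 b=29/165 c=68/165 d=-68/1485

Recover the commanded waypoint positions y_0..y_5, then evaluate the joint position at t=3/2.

y_0=0 y_1=-4 y_2=-2 y_3=0 y_4=-1 y_5=2
S(3/2) = -2483/880

y_0 = S_0(0) = a_0 = 0
y_1 = S_1(0) = a_1 = -4
y_2 = S_2(0) = a_2 = -2
y_3 = S_3(0) = a_3 = 0
y_4 = S_4(0) = a_4 = -1
y_5 = S_4(3) = 2
t_q=3/2 is in segment 0 (τ=3/2); S_0(τ)=-2483/880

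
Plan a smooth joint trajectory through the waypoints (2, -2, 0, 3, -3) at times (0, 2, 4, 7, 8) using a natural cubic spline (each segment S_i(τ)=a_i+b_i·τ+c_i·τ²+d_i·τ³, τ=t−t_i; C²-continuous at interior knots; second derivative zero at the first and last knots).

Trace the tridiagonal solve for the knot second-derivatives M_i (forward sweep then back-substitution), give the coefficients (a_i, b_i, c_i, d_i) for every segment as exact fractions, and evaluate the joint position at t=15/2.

  seg 0: a=2 b=-707/268 c=0 d=171/1072
  seg 1: a=-2 b=-97/134 c=513/536 d=-51/1072
  seg 2: a=0 b=679/268 c=45/67 d=-317/804
  seg 3: a=3 b=-547/134 c=-771/268 d=257/268
S(15/2) = 771/2144

Δ: Δ0=-2, Δ1=1, Δ2=1, Δ3=-6
row 1: diag=8, rhs=18; c'=1/4, d'=9/4
row 2: denom=10−2·1/4=19/2; d'=(0−2·9/4)/(19/2)=-9/19
row 3: denom=8−3·6/19=134/19; d'=(-42−3·-9/19)/(134/19)=-771/134
back: M3=-771/134
back: M2=-9/19−6/19·-771/134=90/67
back: M1=9/4−1/4·90/67=513/268
M: M0=0, M1=513/268, M2=90/67, M3=-771/134, M4=0
seg 0: a=2, c=M0/2=0, d=(M1−M0)/(6·2)=171/1072, b=Δ0−h0·(2M0+M1)/6=-707/268
seg 1: a=-2, c=M1/2=513/536, d=(M2−M1)/(6·2)=-51/1072, b=Δ1−h1·(2M1+M2)/6=-97/134
seg 2: a=0, c=M2/2=45/67, d=(M3−M2)/(6·3)=-317/804, b=Δ2−h2·(2M2+M3)/6=679/268
seg 3: a=3, c=M3/2=-771/268, d=(M4−M3)/(6·1)=257/268, b=Δ3−h3·(2M3+M4)/6=-547/134
t_q=15/2 → seg 3, τ=1/2; S=3+-547/134·τ+-771/268·τ²+257/268·τ³=771/2144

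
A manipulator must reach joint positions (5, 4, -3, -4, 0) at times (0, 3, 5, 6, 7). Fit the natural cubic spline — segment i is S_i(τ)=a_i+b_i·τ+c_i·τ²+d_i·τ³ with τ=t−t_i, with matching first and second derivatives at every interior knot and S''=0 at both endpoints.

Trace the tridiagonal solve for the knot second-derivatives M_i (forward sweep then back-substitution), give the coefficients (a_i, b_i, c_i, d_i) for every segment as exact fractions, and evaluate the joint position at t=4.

Δ: Δ0=-1/3, Δ1=-7/2, Δ2=-1, Δ3=4
row 1: diag=10, rhs=-19; c'=1/5, d'=-19/10
row 2: denom=6−2·1/5=28/5; d'=(15−2·-19/10)/(28/5)=47/14
row 3: denom=4−1·5/28=107/28; d'=(30−1·47/14)/(107/28)=746/107
back: M3=746/107
back: M2=47/14−5/28·746/107=226/107
back: M1=-19/10−1/5·226/107=-497/214
M: M0=0, M1=-497/214, M2=226/107, M3=746/107, M4=0
seg 0: a=5, c=M0/2=0, d=(M1−M0)/(6·3)=-497/3852, b=Δ0−h0·(2M0+M1)/6=1063/1284
seg 1: a=4, c=M1/2=-497/428, d=(M2−M1)/(6·2)=949/2568, b=Δ1−h1·(2M1+M2)/6=-1705/642
seg 2: a=-3, c=M2/2=113/107, d=(M3−M2)/(6·1)=260/321, b=Δ2−h2·(2M2+M3)/6=-920/321
seg 3: a=-4, c=M3/2=373/107, d=(M4−M3)/(6·1)=-373/321, b=Δ3−h3·(2M3+M4)/6=538/321
t_q=4 → seg 1, τ=1; S=4+-1705/642·τ+-497/428·τ²+949/2568·τ³=473/856

  seg 0: a=5 b=1063/1284 c=0 d=-497/3852
  seg 1: a=4 b=-1705/642 c=-497/428 d=949/2568
  seg 2: a=-3 b=-920/321 c=113/107 d=260/321
  seg 3: a=-4 b=538/321 c=373/107 d=-373/321
S(4) = 473/856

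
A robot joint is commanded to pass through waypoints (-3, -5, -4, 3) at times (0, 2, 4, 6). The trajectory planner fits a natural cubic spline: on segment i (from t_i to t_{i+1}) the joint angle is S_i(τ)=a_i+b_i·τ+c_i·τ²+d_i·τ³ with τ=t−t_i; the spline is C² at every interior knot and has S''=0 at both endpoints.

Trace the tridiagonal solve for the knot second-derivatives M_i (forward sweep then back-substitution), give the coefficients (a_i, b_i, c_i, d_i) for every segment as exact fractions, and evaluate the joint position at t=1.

Δ: Δ0=-1, Δ1=1/2, Δ2=7/2
row 1: diag=8, rhs=9; c'=1/4, d'=9/8
row 2: denom=8−2·1/4=15/2; d'=(18−2·9/8)/(15/2)=21/10
back: M2=21/10
back: M1=9/8−1/4·21/10=3/5
M: M0=0, M1=3/5, M2=21/10, M3=0
seg 0: a=-3, c=M0/2=0, d=(M1−M0)/(6·2)=1/20, b=Δ0−h0·(2M0+M1)/6=-6/5
seg 1: a=-5, c=M1/2=3/10, d=(M2−M1)/(6·2)=1/8, b=Δ1−h1·(2M1+M2)/6=-3/5
seg 2: a=-4, c=M2/2=21/20, d=(M3−M2)/(6·2)=-7/40, b=Δ2−h2·(2M2+M3)/6=21/10
t_q=1 → seg 0, τ=1; S=-3+-6/5·τ+0·τ²+1/20·τ³=-83/20

  seg 0: a=-3 b=-6/5 c=0 d=1/20
  seg 1: a=-5 b=-3/5 c=3/10 d=1/8
  seg 2: a=-4 b=21/10 c=21/20 d=-7/40
S(1) = -83/20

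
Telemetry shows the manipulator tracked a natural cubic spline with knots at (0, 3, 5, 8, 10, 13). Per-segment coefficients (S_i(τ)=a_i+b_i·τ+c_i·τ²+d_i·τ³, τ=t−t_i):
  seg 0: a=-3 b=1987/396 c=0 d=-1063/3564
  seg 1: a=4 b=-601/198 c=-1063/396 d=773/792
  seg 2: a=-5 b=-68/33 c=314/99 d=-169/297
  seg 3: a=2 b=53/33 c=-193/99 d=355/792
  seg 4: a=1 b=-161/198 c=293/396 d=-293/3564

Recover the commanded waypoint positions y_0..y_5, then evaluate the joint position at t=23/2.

y_0 = S_0(0) = a_0 = -3
y_1 = S_1(0) = a_1 = 4
y_2 = S_2(0) = a_2 = -5
y_3 = S_3(0) = a_3 = 2
y_4 = S_4(0) = a_4 = 1
y_5 = S_4(3) = 3
t_q=23/2 is in segment 4 (τ=3/2); S_4(τ)=411/352

y_0=-3 y_1=4 y_2=-5 y_3=2 y_4=1 y_5=3
S(23/2) = 411/352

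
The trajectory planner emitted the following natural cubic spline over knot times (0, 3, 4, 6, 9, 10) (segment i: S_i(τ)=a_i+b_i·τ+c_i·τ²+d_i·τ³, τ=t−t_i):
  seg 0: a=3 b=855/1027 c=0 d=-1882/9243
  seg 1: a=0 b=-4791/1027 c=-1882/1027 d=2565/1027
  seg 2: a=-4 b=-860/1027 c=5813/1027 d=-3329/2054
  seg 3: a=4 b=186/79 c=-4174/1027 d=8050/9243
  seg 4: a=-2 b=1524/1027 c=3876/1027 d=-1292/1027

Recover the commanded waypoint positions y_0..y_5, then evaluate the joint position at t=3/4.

y_0=3 y_1=0 y_2=-4 y_3=4 y_4=-2 y_5=2
S(3/4) = 116289/32864

y_0 = S_0(0) = a_0 = 3
y_1 = S_1(0) = a_1 = 0
y_2 = S_2(0) = a_2 = -4
y_3 = S_3(0) = a_3 = 4
y_4 = S_4(0) = a_4 = -2
y_5 = S_4(1) = 2
t_q=3/4 is in segment 0 (τ=3/4); S_0(τ)=116289/32864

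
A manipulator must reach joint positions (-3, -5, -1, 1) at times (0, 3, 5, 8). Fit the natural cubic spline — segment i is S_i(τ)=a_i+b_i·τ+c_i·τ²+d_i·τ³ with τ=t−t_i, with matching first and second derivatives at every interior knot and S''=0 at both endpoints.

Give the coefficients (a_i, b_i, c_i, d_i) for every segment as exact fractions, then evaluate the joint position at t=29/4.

Δ: Δ0=-2/3, Δ1=2, Δ2=2/3
row 1: diag=10, rhs=16; c'=1/5, d'=8/5
row 2: denom=10−2·1/5=48/5; d'=(-8−2·8/5)/(48/5)=-7/6
back: M2=-7/6
back: M1=8/5−1/5·-7/6=11/6
M: M0=0, M1=11/6, M2=-7/6, M3=0
seg 0: a=-3, c=M0/2=0, d=(M1−M0)/(6·3)=11/108, b=Δ0−h0·(2M0+M1)/6=-19/12
seg 1: a=-5, c=M1/2=11/12, d=(M2−M1)/(6·2)=-1/4, b=Δ1−h1·(2M1+M2)/6=7/6
seg 2: a=-1, c=M2/2=-7/12, d=(M3−M2)/(6·3)=7/108, b=Δ2−h2·(2M2+M3)/6=11/6
t_q=29/4 → seg 2, τ=9/4; S=-1+11/6·τ+-7/12·τ²+7/108·τ³=233/256

  seg 0: a=-3 b=-19/12 c=0 d=11/108
  seg 1: a=-5 b=7/6 c=11/12 d=-1/4
  seg 2: a=-1 b=11/6 c=-7/12 d=7/108
S(29/4) = 233/256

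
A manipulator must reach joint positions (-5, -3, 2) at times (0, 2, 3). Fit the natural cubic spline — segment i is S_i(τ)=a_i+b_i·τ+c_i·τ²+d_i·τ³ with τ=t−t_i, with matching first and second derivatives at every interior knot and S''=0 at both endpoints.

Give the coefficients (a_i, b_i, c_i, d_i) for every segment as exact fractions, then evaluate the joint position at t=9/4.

  seg 0: a=-5 b=-1/3 c=0 d=1/3
  seg 1: a=-3 b=11/3 c=2 d=-2/3
S(9/4) = -63/32

Δ: Δ0=1, Δ1=5
row 1: diag=6, rhs=24; c'=1/6, d'=4
back: M1=4
M: M0=0, M1=4, M2=0
seg 0: a=-5, c=M0/2=0, d=(M1−M0)/(6·2)=1/3, b=Δ0−h0·(2M0+M1)/6=-1/3
seg 1: a=-3, c=M1/2=2, d=(M2−M1)/(6·1)=-2/3, b=Δ1−h1·(2M1+M2)/6=11/3
t_q=9/4 → seg 1, τ=1/4; S=-3+11/3·τ+2·τ²+-2/3·τ³=-63/32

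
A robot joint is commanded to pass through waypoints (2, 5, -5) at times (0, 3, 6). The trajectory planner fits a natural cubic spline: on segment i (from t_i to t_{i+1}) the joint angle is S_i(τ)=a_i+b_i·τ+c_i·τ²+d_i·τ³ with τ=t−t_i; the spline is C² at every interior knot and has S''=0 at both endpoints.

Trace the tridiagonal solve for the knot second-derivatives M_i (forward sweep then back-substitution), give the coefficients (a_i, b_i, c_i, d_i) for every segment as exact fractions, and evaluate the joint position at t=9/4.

Δ: Δ0=1, Δ1=-10/3
row 1: diag=12, rhs=-26; c'=1/4, d'=-13/6
back: M1=-13/6
M: M0=0, M1=-13/6, M2=0
seg 0: a=2, c=M0/2=0, d=(M1−M0)/(6·3)=-13/108, b=Δ0−h0·(2M0+M1)/6=25/12
seg 1: a=5, c=M1/2=-13/12, d=(M2−M1)/(6·3)=13/108, b=Δ1−h1·(2M1+M2)/6=-7/6
t_q=9/4 → seg 0, τ=9/4; S=2+25/12·τ+0·τ²+-13/108·τ³=1361/256

  seg 0: a=2 b=25/12 c=0 d=-13/108
  seg 1: a=5 b=-7/6 c=-13/12 d=13/108
S(9/4) = 1361/256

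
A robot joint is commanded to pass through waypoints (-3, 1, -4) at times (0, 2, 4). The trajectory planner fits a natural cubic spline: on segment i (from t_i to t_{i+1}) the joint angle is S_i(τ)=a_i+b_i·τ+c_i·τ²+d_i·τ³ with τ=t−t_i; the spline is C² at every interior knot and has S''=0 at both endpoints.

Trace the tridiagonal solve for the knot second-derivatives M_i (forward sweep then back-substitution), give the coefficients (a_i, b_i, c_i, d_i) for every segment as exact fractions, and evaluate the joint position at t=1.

  seg 0: a=-3 b=25/8 c=0 d=-9/32
  seg 1: a=1 b=-1/4 c=-27/16 d=9/32
S(1) = -5/32

Δ: Δ0=2, Δ1=-5/2
row 1: diag=8, rhs=-27; c'=1/4, d'=-27/8
back: M1=-27/8
M: M0=0, M1=-27/8, M2=0
seg 0: a=-3, c=M0/2=0, d=(M1−M0)/(6·2)=-9/32, b=Δ0−h0·(2M0+M1)/6=25/8
seg 1: a=1, c=M1/2=-27/16, d=(M2−M1)/(6·2)=9/32, b=Δ1−h1·(2M1+M2)/6=-1/4
t_q=1 → seg 0, τ=1; S=-3+25/8·τ+0·τ²+-9/32·τ³=-5/32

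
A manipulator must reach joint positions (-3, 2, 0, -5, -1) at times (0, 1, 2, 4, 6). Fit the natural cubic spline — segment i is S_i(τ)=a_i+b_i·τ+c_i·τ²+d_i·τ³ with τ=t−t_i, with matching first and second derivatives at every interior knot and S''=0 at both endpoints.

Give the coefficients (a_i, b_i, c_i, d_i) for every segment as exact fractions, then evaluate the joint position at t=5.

Δ: Δ0=5, Δ1=-2, Δ2=-5/2, Δ3=2
row 1: diag=4, rhs=-42; c'=1/4, d'=-21/2
row 2: denom=6−1·1/4=23/4; d'=(-3−1·-21/2)/(23/4)=30/23
row 3: denom=8−2·8/23=168/23; d'=(27−2·30/23)/(168/23)=187/56
back: M3=187/56
back: M2=30/23−8/23·187/56=1/7
back: M1=-21/2−1/4·1/7=-295/28
M: M0=0, M1=-295/28, M2=1/7, M3=187/56, M4=0
seg 0: a=-3, c=M0/2=0, d=(M1−M0)/(6·1)=-295/168, b=Δ0−h0·(2M0+M1)/6=1135/168
seg 1: a=2, c=M1/2=-295/56, d=(M2−M1)/(6·1)=299/168, b=Δ1−h1·(2M1+M2)/6=125/84
seg 2: a=0, c=M2/2=1/14, d=(M3−M2)/(6·2)=179/672, b=Δ2−h2·(2M2+M3)/6=-89/24
seg 3: a=-5, c=M3/2=187/112, d=(M4−M3)/(6·2)=-187/672, b=Δ3−h3·(2M3+M4)/6=-19/84
t_q=5 → seg 3, τ=1; S=-5+-19/84·τ+187/112·τ²+-187/672·τ³=-859/224

  seg 0: a=-3 b=1135/168 c=0 d=-295/168
  seg 1: a=2 b=125/84 c=-295/56 d=299/168
  seg 2: a=0 b=-89/24 c=1/14 d=179/672
  seg 3: a=-5 b=-19/84 c=187/112 d=-187/672
S(5) = -859/224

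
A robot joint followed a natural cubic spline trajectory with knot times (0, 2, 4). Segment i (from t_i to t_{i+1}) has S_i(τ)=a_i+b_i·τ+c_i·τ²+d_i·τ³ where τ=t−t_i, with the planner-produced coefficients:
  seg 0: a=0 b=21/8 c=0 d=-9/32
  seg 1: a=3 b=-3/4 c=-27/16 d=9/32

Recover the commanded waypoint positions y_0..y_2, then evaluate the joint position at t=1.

y_0 = S_0(0) = a_0 = 0
y_1 = S_1(0) = a_1 = 3
y_2 = S_1(2) = -3
t_q=1 is in segment 0 (τ=1); S_0(τ)=75/32

y_0=0 y_1=3 y_2=-3
S(1) = 75/32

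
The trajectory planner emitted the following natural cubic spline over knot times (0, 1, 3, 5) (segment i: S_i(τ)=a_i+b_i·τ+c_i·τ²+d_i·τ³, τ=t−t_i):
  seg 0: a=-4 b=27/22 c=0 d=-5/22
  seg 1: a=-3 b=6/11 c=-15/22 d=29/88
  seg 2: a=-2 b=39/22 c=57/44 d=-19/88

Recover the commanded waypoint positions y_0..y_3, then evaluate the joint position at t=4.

y_0 = S_0(0) = a_0 = -4
y_1 = S_1(0) = a_1 = -3
y_2 = S_2(0) = a_2 = -2
y_3 = S_2(2) = 5
t_q=4 is in segment 2 (τ=1); S_2(τ)=75/88

y_0=-4 y_1=-3 y_2=-2 y_3=5
S(4) = 75/88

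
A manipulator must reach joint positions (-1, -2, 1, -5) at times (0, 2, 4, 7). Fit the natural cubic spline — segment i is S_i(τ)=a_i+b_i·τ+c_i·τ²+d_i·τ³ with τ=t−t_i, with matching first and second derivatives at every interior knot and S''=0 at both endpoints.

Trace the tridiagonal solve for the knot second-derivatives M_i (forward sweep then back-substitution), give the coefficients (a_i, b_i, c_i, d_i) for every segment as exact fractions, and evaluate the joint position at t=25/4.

Δ: Δ0=-1/2, Δ1=3/2, Δ2=-2
row 1: diag=8, rhs=12; c'=1/4, d'=3/2
row 2: denom=10−2·1/4=19/2; d'=(-21−2·3/2)/(19/2)=-48/19
back: M2=-48/19
back: M1=3/2−1/4·-48/19=81/38
M: M0=0, M1=81/38, M2=-48/19, M3=0
seg 0: a=-1, c=M0/2=0, d=(M1−M0)/(6·2)=27/152, b=Δ0−h0·(2M0+M1)/6=-23/19
seg 1: a=-2, c=M1/2=81/76, d=(M2−M1)/(6·2)=-59/152, b=Δ1−h1·(2M1+M2)/6=35/38
seg 2: a=1, c=M2/2=-24/19, d=(M3−M2)/(6·3)=8/57, b=Δ2−h2·(2M2+M3)/6=10/19
t_q=25/4 → seg 2, τ=9/4; S=1+10/19·τ+-24/19·τ²+8/57·τ³=-397/152

  seg 0: a=-1 b=-23/19 c=0 d=27/152
  seg 1: a=-2 b=35/38 c=81/76 d=-59/152
  seg 2: a=1 b=10/19 c=-24/19 d=8/57
S(25/4) = -397/152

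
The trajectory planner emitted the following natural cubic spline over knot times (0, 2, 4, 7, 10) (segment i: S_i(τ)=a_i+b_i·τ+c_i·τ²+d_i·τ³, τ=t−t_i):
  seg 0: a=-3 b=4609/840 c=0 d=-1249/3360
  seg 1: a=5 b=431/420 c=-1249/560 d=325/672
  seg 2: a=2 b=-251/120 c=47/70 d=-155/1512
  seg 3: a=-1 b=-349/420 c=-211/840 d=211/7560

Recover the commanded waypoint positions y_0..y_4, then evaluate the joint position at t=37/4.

y_0 = S_0(0) = a_0 = -3
y_1 = S_1(0) = a_1 = 5
y_2 = S_2(0) = a_2 = 2
y_3 = S_3(0) = a_3 = -1
y_4 = S_3(3) = -5
t_q=37/4 is in segment 3 (τ=9/4); S_3(τ)=-13703/3584

y_0=-3 y_1=5 y_2=2 y_3=-1 y_4=-5
S(37/4) = -13703/3584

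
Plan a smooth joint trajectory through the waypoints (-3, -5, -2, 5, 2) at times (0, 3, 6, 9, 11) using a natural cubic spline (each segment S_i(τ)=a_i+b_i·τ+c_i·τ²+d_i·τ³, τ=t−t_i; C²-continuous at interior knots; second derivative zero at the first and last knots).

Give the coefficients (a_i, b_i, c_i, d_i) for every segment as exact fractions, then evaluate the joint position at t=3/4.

  seg 0: a=-3 b=-773/828 c=0 d=221/7452
  seg 1: a=-5 b=-55/414 c=221/828 d=275/7452
  seg 2: a=-2 b=2041/828 c=124/207 d=-1597/7452
  seg 3: a=5 b=113/414 c=-367/276 d=367/1656
S(3/4) = -21713/5888

Δ: Δ0=-2/3, Δ1=1, Δ2=7/3, Δ3=-3/2
row 1: diag=12, rhs=10; c'=1/4, d'=5/6
row 2: denom=12−3·1/4=45/4; d'=(8−3·5/6)/(45/4)=22/45
row 3: denom=10−3·4/15=46/5; d'=(-23−3·22/45)/(46/5)=-367/138
back: M3=-367/138
back: M2=22/45−4/15·-367/138=248/207
back: M1=5/6−1/4·248/207=221/414
M: M0=0, M1=221/414, M2=248/207, M3=-367/138, M4=0
seg 0: a=-3, c=M0/2=0, d=(M1−M0)/(6·3)=221/7452, b=Δ0−h0·(2M0+M1)/6=-773/828
seg 1: a=-5, c=M1/2=221/828, d=(M2−M1)/(6·3)=275/7452, b=Δ1−h1·(2M1+M2)/6=-55/414
seg 2: a=-2, c=M2/2=124/207, d=(M3−M2)/(6·3)=-1597/7452, b=Δ2−h2·(2M2+M3)/6=2041/828
seg 3: a=5, c=M3/2=-367/276, d=(M4−M3)/(6·2)=367/1656, b=Δ3−h3·(2M3+M4)/6=113/414
t_q=3/4 → seg 0, τ=3/4; S=-3+-773/828·τ+0·τ²+221/7452·τ³=-21713/5888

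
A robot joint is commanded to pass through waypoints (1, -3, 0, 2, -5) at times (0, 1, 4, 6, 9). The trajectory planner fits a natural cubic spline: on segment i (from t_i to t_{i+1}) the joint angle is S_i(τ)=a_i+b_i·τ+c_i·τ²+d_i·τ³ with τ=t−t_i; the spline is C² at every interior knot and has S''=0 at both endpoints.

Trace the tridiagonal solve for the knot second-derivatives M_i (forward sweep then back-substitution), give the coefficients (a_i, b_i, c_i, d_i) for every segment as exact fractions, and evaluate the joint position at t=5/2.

  seg 0: a=1 b=-1586/339 c=0 d=230/339
  seg 1: a=-3 b=-896/339 c=230/113 d=-835/3051
  seg 2: a=0 b=739/339 c=-145/339 d=-55/678
  seg 3: a=2 b=-57/113 c=-310/339 d=310/3051
S(5/2) = -2991/904

Δ: Δ0=-4, Δ1=1, Δ2=1, Δ3=-7/3
row 1: diag=8, rhs=30; c'=3/8, d'=15/4
row 2: denom=10−3·3/8=71/8; d'=(0−3·15/4)/(71/8)=-90/71
row 3: denom=10−2·16/71=678/71; d'=(-20−2·-90/71)/(678/71)=-620/339
back: M3=-620/339
back: M2=-90/71−16/71·-620/339=-290/339
back: M1=15/4−3/8·-290/339=460/113
M: M0=0, M1=460/113, M2=-290/339, M3=-620/339, M4=0
seg 0: a=1, c=M0/2=0, d=(M1−M0)/(6·1)=230/339, b=Δ0−h0·(2M0+M1)/6=-1586/339
seg 1: a=-3, c=M1/2=230/113, d=(M2−M1)/(6·3)=-835/3051, b=Δ1−h1·(2M1+M2)/6=-896/339
seg 2: a=0, c=M2/2=-145/339, d=(M3−M2)/(6·2)=-55/678, b=Δ2−h2·(2M2+M3)/6=739/339
seg 3: a=2, c=M3/2=-310/339, d=(M4−M3)/(6·3)=310/3051, b=Δ3−h3·(2M3+M4)/6=-57/113
t_q=5/2 → seg 1, τ=3/2; S=-3+-896/339·τ+230/113·τ²+-835/3051·τ³=-2991/904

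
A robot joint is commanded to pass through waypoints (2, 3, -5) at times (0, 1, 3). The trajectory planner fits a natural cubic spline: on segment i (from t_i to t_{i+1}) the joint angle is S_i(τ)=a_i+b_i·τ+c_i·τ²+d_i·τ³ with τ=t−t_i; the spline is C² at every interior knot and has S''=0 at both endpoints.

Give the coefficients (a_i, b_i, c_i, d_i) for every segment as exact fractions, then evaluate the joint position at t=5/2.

Δ: Δ0=1, Δ1=-4
row 1: diag=6, rhs=-30; c'=1/3, d'=-5
back: M1=-5
M: M0=0, M1=-5, M2=0
seg 0: a=2, c=M0/2=0, d=(M1−M0)/(6·1)=-5/6, b=Δ0−h0·(2M0+M1)/6=11/6
seg 1: a=3, c=M1/2=-5/2, d=(M2−M1)/(6·2)=5/12, b=Δ1−h1·(2M1+M2)/6=-2/3
t_q=5/2 → seg 1, τ=3/2; S=3+-2/3·τ+-5/2·τ²+5/12·τ³=-71/32

  seg 0: a=2 b=11/6 c=0 d=-5/6
  seg 1: a=3 b=-2/3 c=-5/2 d=5/12
S(5/2) = -71/32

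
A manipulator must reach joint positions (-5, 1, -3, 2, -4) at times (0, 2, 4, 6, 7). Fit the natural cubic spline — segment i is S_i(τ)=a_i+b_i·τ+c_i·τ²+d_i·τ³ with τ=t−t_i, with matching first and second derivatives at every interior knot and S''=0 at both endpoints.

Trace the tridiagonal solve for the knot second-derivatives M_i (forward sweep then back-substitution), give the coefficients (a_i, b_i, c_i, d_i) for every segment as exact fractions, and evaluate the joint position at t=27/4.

  seg 0: a=-5 b=200/41 c=0 d=-77/164
  seg 1: a=1 b=-31/41 c=-231/82 d=45/41
  seg 2: a=-3 b=47/41 c=309/82 d=-507/328
  seg 3: a=2 b=-191/82 c=-903/164 d=301/164
S(27/4) = -21725/10496

Δ: Δ0=3, Δ1=-2, Δ2=5/2, Δ3=-6
row 1: diag=8, rhs=-30; c'=1/4, d'=-15/4
row 2: denom=8−2·1/4=15/2; d'=(27−2·-15/4)/(15/2)=23/5
row 3: denom=6−2·4/15=82/15; d'=(-51−2·23/5)/(82/15)=-903/82
back: M3=-903/82
back: M2=23/5−4/15·-903/82=309/41
back: M1=-15/4−1/4·309/41=-231/41
M: M0=0, M1=-231/41, M2=309/41, M3=-903/82, M4=0
seg 0: a=-5, c=M0/2=0, d=(M1−M0)/(6·2)=-77/164, b=Δ0−h0·(2M0+M1)/6=200/41
seg 1: a=1, c=M1/2=-231/82, d=(M2−M1)/(6·2)=45/41, b=Δ1−h1·(2M1+M2)/6=-31/41
seg 2: a=-3, c=M2/2=309/82, d=(M3−M2)/(6·2)=-507/328, b=Δ2−h2·(2M2+M3)/6=47/41
seg 3: a=2, c=M3/2=-903/164, d=(M4−M3)/(6·1)=301/164, b=Δ3−h3·(2M3+M4)/6=-191/82
t_q=27/4 → seg 3, τ=3/4; S=2+-191/82·τ+-903/164·τ²+301/164·τ³=-21725/10496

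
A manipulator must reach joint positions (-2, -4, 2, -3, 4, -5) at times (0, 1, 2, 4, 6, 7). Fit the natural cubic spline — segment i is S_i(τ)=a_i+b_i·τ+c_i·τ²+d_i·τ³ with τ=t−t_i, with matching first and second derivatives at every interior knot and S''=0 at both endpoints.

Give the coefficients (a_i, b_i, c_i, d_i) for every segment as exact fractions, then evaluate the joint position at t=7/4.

Δ: Δ0=-2, Δ1=6, Δ2=-5/2, Δ3=7/2, Δ4=-9
row 1: diag=4, rhs=48; c'=1/4, d'=12
row 2: denom=6−1·1/4=23/4; d'=(-51−1·12)/(23/4)=-252/23
row 3: denom=8−2·8/23=168/23; d'=(36−2·-252/23)/(168/23)=111/14
row 4: denom=6−2·23/84=229/42; d'=(-75−2·111/14)/(229/42)=-3816/229
back: M4=-3816/229
back: M3=111/14−23/84·-3816/229=5721/458
back: M2=-252/23−8/23·5721/458=-3504/229
back: M1=12−1/4·-3504/229=3624/229
M: M0=0, M1=3624/229, M2=-3504/229, M3=5721/458, M4=-3816/229, M5=0
seg 0: a=-2, c=M0/2=0, d=(M1−M0)/(6·1)=604/229, b=Δ0−h0·(2M0+M1)/6=-1062/229
seg 1: a=-4, c=M1/2=1812/229, d=(M2−M1)/(6·1)=-1188/229, b=Δ1−h1·(2M1+M2)/6=750/229
seg 2: a=2, c=M2/2=-1752/229, d=(M3−M2)/(6·2)=4243/1832, b=Δ2−h2·(2M2+M3)/6=810/229
seg 3: a=-3, c=M3/2=5721/916, d=(M4−M3)/(6·2)=-4451/1832, b=Δ3−h3·(2M3+M4)/6=333/458
seg 4: a=4, c=M4/2=-1908/229, d=(M5−M4)/(6·1)=636/229, b=Δ4−h4·(2M4+M5)/6=-789/229
t_q=7/4 → seg 1, τ=3/4; S=-4+750/229·τ+1812/229·τ²+-1188/229·τ³=2633/3664

  seg 0: a=-2 b=-1062/229 c=0 d=604/229
  seg 1: a=-4 b=750/229 c=1812/229 d=-1188/229
  seg 2: a=2 b=810/229 c=-1752/229 d=4243/1832
  seg 3: a=-3 b=333/458 c=5721/916 d=-4451/1832
  seg 4: a=4 b=-789/229 c=-1908/229 d=636/229
S(7/4) = 2633/3664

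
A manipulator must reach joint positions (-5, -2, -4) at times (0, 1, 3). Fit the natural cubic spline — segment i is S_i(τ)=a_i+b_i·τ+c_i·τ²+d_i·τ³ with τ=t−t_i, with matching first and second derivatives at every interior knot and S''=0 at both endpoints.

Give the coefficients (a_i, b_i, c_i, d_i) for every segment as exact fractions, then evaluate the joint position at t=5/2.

Δ: Δ0=3, Δ1=-1
row 1: diag=6, rhs=-24; c'=1/3, d'=-4
back: M1=-4
M: M0=0, M1=-4, M2=0
seg 0: a=-5, c=M0/2=0, d=(M1−M0)/(6·1)=-2/3, b=Δ0−h0·(2M0+M1)/6=11/3
seg 1: a=-2, c=M1/2=-2, d=(M2−M1)/(6·2)=1/3, b=Δ1−h1·(2M1+M2)/6=5/3
t_q=5/2 → seg 1, τ=3/2; S=-2+5/3·τ+-2·τ²+1/3·τ³=-23/8

  seg 0: a=-5 b=11/3 c=0 d=-2/3
  seg 1: a=-2 b=5/3 c=-2 d=1/3
S(5/2) = -23/8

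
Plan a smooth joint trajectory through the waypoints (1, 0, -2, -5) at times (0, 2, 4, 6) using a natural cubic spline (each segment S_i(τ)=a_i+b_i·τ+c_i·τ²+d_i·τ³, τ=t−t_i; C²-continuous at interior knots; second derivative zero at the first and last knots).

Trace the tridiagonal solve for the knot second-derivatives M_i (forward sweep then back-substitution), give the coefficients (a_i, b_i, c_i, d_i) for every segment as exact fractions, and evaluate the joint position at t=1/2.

  seg 0: a=1 b=-2/5 c=0 d=-1/40
  seg 1: a=0 b=-7/10 c=-3/20 d=0
  seg 2: a=-2 b=-13/10 c=-3/20 d=1/40
S(1/2) = 51/64

Δ: Δ0=-1/2, Δ1=-1, Δ2=-3/2
row 1: diag=8, rhs=-3; c'=1/4, d'=-3/8
row 2: denom=8−2·1/4=15/2; d'=(-3−2·-3/8)/(15/2)=-3/10
back: M2=-3/10
back: M1=-3/8−1/4·-3/10=-3/10
M: M0=0, M1=-3/10, M2=-3/10, M3=0
seg 0: a=1, c=M0/2=0, d=(M1−M0)/(6·2)=-1/40, b=Δ0−h0·(2M0+M1)/6=-2/5
seg 1: a=0, c=M1/2=-3/20, d=(M2−M1)/(6·2)=0, b=Δ1−h1·(2M1+M2)/6=-7/10
seg 2: a=-2, c=M2/2=-3/20, d=(M3−M2)/(6·2)=1/40, b=Δ2−h2·(2M2+M3)/6=-13/10
t_q=1/2 → seg 0, τ=1/2; S=1+-2/5·τ+0·τ²+-1/40·τ³=51/64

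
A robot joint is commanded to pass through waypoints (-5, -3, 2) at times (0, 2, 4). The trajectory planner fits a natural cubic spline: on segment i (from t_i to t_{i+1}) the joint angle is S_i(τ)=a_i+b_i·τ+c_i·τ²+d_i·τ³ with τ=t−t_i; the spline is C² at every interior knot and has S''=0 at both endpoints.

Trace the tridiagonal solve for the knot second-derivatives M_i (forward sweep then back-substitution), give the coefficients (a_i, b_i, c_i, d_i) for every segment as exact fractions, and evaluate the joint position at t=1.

  seg 0: a=-5 b=5/8 c=0 d=3/32
  seg 1: a=-3 b=7/4 c=9/16 d=-3/32
S(1) = -137/32

Δ: Δ0=1, Δ1=5/2
row 1: diag=8, rhs=9; c'=1/4, d'=9/8
back: M1=9/8
M: M0=0, M1=9/8, M2=0
seg 0: a=-5, c=M0/2=0, d=(M1−M0)/(6·2)=3/32, b=Δ0−h0·(2M0+M1)/6=5/8
seg 1: a=-3, c=M1/2=9/16, d=(M2−M1)/(6·2)=-3/32, b=Δ1−h1·(2M1+M2)/6=7/4
t_q=1 → seg 0, τ=1; S=-5+5/8·τ+0·τ²+3/32·τ³=-137/32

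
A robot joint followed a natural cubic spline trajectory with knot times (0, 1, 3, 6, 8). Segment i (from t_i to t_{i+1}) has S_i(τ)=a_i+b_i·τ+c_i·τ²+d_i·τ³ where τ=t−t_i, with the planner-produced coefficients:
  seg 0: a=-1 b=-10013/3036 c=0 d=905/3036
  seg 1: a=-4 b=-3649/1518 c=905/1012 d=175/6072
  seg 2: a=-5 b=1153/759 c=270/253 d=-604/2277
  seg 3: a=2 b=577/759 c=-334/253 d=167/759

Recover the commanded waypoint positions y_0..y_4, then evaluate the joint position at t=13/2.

y_0 = S_0(0) = a_0 = -1
y_1 = S_1(0) = a_1 = -4
y_2 = S_2(0) = a_2 = -5
y_3 = S_3(0) = a_3 = 2
y_4 = S_3(2) = 0
t_q=13/2 is in segment 3 (τ=1/2); S_3(τ)=4205/2024

y_0=-1 y_1=-4 y_2=-5 y_3=2 y_4=0
S(13/2) = 4205/2024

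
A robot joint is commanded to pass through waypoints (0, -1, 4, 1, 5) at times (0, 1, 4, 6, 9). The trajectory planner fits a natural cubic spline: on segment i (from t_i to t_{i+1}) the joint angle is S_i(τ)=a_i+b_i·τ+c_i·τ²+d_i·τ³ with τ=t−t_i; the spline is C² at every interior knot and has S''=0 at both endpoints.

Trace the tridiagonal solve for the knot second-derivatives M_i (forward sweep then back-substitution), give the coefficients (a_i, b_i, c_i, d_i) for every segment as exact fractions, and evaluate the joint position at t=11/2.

Δ: Δ0=-1, Δ1=5/3, Δ2=-3/2, Δ3=4/3
row 1: diag=8, rhs=16; c'=3/8, d'=2
row 2: denom=10−3·3/8=71/8; d'=(-19−3·2)/(71/8)=-200/71
row 3: denom=10−2·16/71=678/71; d'=(17−2·-200/71)/(678/71)=1607/678
back: M3=1607/678
back: M2=-200/71−16/71·1607/678=-1136/339
back: M1=2−3/8·-1136/339=368/113
M: M0=0, M1=368/113, M2=-1136/339, M3=1607/678, M4=0
seg 0: a=0, c=M0/2=0, d=(M1−M0)/(6·1)=184/339, b=Δ0−h0·(2M0+M1)/6=-523/339
seg 1: a=-1, c=M1/2=184/113, d=(M2−M1)/(6·3)=-1120/3051, b=Δ1−h1·(2M1+M2)/6=29/339
seg 2: a=4, c=M2/2=-568/339, d=(M3−M2)/(6·2)=431/904, b=Δ2−h2·(2M2+M3)/6=-19/339
seg 3: a=1, c=M3/2=1607/1356, d=(M4−M3)/(6·3)=-1607/12204, b=Δ3−h3·(2M3+M4)/6=-703/678
t_q=11/2 → seg 2, τ=3/2; S=4+-19/339·τ+-568/339·τ²+431/904·τ³=12693/7232

  seg 0: a=0 b=-523/339 c=0 d=184/339
  seg 1: a=-1 b=29/339 c=184/113 d=-1120/3051
  seg 2: a=4 b=-19/339 c=-568/339 d=431/904
  seg 3: a=1 b=-703/678 c=1607/1356 d=-1607/12204
S(11/2) = 12693/7232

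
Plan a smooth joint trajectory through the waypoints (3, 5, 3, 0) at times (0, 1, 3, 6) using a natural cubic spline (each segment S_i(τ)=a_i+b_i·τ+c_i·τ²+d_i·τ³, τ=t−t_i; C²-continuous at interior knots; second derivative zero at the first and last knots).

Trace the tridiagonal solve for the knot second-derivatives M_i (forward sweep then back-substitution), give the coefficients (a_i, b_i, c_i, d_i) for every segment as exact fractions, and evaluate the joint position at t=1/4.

  seg 0: a=3 b=71/28 c=0 d=-15/28
  seg 1: a=5 b=13/14 c=-45/28 d=9/28
  seg 2: a=3 b=-23/14 c=9/28 d=-1/28
S(1/4) = 6497/1792

Δ: Δ0=2, Δ1=-1, Δ2=-1
row 1: diag=6, rhs=-18; c'=1/3, d'=-3
row 2: denom=10−2·1/3=28/3; d'=(0−2·-3)/(28/3)=9/14
back: M2=9/14
back: M1=-3−1/3·9/14=-45/14
M: M0=0, M1=-45/14, M2=9/14, M3=0
seg 0: a=3, c=M0/2=0, d=(M1−M0)/(6·1)=-15/28, b=Δ0−h0·(2M0+M1)/6=71/28
seg 1: a=5, c=M1/2=-45/28, d=(M2−M1)/(6·2)=9/28, b=Δ1−h1·(2M1+M2)/6=13/14
seg 2: a=3, c=M2/2=9/28, d=(M3−M2)/(6·3)=-1/28, b=Δ2−h2·(2M2+M3)/6=-23/14
t_q=1/4 → seg 0, τ=1/4; S=3+71/28·τ+0·τ²+-15/28·τ³=6497/1792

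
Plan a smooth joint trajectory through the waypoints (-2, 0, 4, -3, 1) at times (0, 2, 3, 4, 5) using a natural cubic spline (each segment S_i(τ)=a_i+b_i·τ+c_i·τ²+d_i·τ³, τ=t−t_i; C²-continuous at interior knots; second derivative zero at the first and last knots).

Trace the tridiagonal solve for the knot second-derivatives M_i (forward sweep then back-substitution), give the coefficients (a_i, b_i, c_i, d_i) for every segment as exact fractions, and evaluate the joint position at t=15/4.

  seg 0: a=-2 b=-57/43 c=0 d=25/43
  seg 1: a=0 b=243/43 c=150/43 d=-221/43
  seg 2: a=4 b=-120/43 c=-513/43 d=332/43
  seg 3: a=-3 b=-150/43 c=483/43 d=-161/43
S(15/4) = -133/86

Δ: Δ0=1, Δ1=4, Δ2=-7, Δ3=4
row 1: diag=6, rhs=18; c'=1/6, d'=3
row 2: denom=4−1·1/6=23/6; d'=(-66−1·3)/(23/6)=-18
row 3: denom=4−1·6/23=86/23; d'=(66−1·-18)/(86/23)=966/43
back: M3=966/43
back: M2=-18−6/23·966/43=-1026/43
back: M1=3−1/6·-1026/43=300/43
M: M0=0, M1=300/43, M2=-1026/43, M3=966/43, M4=0
seg 0: a=-2, c=M0/2=0, d=(M1−M0)/(6·2)=25/43, b=Δ0−h0·(2M0+M1)/6=-57/43
seg 1: a=0, c=M1/2=150/43, d=(M2−M1)/(6·1)=-221/43, b=Δ1−h1·(2M1+M2)/6=243/43
seg 2: a=4, c=M2/2=-513/43, d=(M3−M2)/(6·1)=332/43, b=Δ2−h2·(2M2+M3)/6=-120/43
seg 3: a=-3, c=M3/2=483/43, d=(M4−M3)/(6·1)=-161/43, b=Δ3−h3·(2M3+M4)/6=-150/43
t_q=15/4 → seg 2, τ=3/4; S=4+-120/43·τ+-513/43·τ²+332/43·τ³=-133/86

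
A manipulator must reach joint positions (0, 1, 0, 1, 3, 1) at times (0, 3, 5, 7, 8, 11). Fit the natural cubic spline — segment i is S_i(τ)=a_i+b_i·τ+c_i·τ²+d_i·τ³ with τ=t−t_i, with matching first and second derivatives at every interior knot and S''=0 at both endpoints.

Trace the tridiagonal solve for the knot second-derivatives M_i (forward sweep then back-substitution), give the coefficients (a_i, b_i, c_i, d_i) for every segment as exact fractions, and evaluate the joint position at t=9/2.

  seg 0: a=0 b=1025/1626 c=0 d=-161/4878
  seg 1: a=1 b=-212/813 c=-161/542 d=577/6504
  seg 2: a=0 b=-625/1626 c=255/1084 d=673/6504
  seg 3: a=1 b=1462/813 c=232/271 d=-532/813
  seg 4: a=3 b=1258/813 c=-300/271 d=100/813
S(9/2) = 4161/17344

Δ: Δ0=1/3, Δ1=-1/2, Δ2=1/2, Δ3=2, Δ4=-2/3
row 1: diag=10, rhs=-5; c'=1/5, d'=-1/2
row 2: denom=8−2·1/5=38/5; d'=(6−2·-1/2)/(38/5)=35/38
row 3: denom=6−2·5/19=104/19; d'=(9−2·35/38)/(104/19)=17/13
row 4: denom=8−1·19/104=813/104; d'=(-16−1·17/13)/(813/104)=-600/271
back: M4=-600/271
back: M3=17/13−19/104·-600/271=464/271
back: M2=35/38−5/19·464/271=255/542
back: M1=-1/2−1/5·255/542=-161/271
M: M0=0, M1=-161/271, M2=255/542, M3=464/271, M4=-600/271, M5=0
seg 0: a=0, c=M0/2=0, d=(M1−M0)/(6·3)=-161/4878, b=Δ0−h0·(2M0+M1)/6=1025/1626
seg 1: a=1, c=M1/2=-161/542, d=(M2−M1)/(6·2)=577/6504, b=Δ1−h1·(2M1+M2)/6=-212/813
seg 2: a=0, c=M2/2=255/1084, d=(M3−M2)/(6·2)=673/6504, b=Δ2−h2·(2M2+M3)/6=-625/1626
seg 3: a=1, c=M3/2=232/271, d=(M4−M3)/(6·1)=-532/813, b=Δ3−h3·(2M3+M4)/6=1462/813
seg 4: a=3, c=M4/2=-300/271, d=(M5−M4)/(6·3)=100/813, b=Δ4−h4·(2M4+M5)/6=1258/813
t_q=9/2 → seg 1, τ=3/2; S=1+-212/813·τ+-161/542·τ²+577/6504·τ³=4161/17344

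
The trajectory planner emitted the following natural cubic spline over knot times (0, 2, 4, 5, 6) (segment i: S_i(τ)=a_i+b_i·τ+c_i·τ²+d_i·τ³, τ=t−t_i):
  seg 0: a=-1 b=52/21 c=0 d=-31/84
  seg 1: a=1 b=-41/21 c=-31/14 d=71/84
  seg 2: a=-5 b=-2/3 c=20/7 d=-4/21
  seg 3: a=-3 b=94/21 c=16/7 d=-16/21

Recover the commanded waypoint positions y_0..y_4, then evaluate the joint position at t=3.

y_0 = S_0(0) = a_0 = -1
y_1 = S_1(0) = a_1 = 1
y_2 = S_2(0) = a_2 = -5
y_3 = S_3(0) = a_3 = -3
y_4 = S_3(1) = 3
t_q=3 is in segment 1 (τ=1); S_1(τ)=-65/28

y_0=-1 y_1=1 y_2=-5 y_3=-3 y_4=3
S(3) = -65/28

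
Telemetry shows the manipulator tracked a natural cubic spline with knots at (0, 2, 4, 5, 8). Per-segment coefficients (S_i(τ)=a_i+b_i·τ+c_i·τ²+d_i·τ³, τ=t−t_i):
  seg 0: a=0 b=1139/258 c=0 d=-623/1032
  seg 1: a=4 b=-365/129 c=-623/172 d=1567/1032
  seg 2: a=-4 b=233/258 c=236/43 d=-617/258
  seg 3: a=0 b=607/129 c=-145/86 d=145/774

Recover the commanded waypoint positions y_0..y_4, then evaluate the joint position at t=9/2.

y_0 = S_0(0) = a_0 = 0
y_1 = S_1(0) = a_1 = 4
y_2 = S_2(0) = a_2 = -4
y_3 = S_3(0) = a_3 = 0
y_4 = S_3(3) = 4
t_q=9/2 is in segment 2 (τ=1/2); S_2(τ)=-1703/688

y_0=0 y_1=4 y_2=-4 y_3=0 y_4=4
S(9/2) = -1703/688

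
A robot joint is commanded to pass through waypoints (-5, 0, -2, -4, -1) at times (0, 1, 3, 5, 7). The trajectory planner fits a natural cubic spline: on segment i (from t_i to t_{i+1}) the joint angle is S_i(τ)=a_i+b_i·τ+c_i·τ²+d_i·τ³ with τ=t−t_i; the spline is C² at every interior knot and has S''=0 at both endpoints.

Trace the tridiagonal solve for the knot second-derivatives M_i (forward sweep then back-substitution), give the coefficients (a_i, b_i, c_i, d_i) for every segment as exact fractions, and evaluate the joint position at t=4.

  seg 0: a=-5 b=995/164 c=0 d=-175/164
  seg 1: a=0 b=235/82 c=-525/164 d=26/41
  seg 2: a=-2 b=-191/82 c=99/164 d=5/164
  seg 3: a=-4 b=37/82 c=129/164 d=-43/328
S(4) = -303/82

Δ: Δ0=5, Δ1=-1, Δ2=-1, Δ3=3/2
row 1: diag=6, rhs=-36; c'=1/3, d'=-6
row 2: denom=8−2·1/3=22/3; d'=(0−2·-6)/(22/3)=18/11
row 3: denom=8−2·3/11=82/11; d'=(15−2·18/11)/(82/11)=129/82
back: M3=129/82
back: M2=18/11−3/11·129/82=99/82
back: M1=-6−1/3·99/82=-525/82
M: M0=0, M1=-525/82, M2=99/82, M3=129/82, M4=0
seg 0: a=-5, c=M0/2=0, d=(M1−M0)/(6·1)=-175/164, b=Δ0−h0·(2M0+M1)/6=995/164
seg 1: a=0, c=M1/2=-525/164, d=(M2−M1)/(6·2)=26/41, b=Δ1−h1·(2M1+M2)/6=235/82
seg 2: a=-2, c=M2/2=99/164, d=(M3−M2)/(6·2)=5/164, b=Δ2−h2·(2M2+M3)/6=-191/82
seg 3: a=-4, c=M3/2=129/164, d=(M4−M3)/(6·2)=-43/328, b=Δ3−h3·(2M3+M4)/6=37/82
t_q=4 → seg 2, τ=1; S=-2+-191/82·τ+99/164·τ²+5/164·τ³=-303/82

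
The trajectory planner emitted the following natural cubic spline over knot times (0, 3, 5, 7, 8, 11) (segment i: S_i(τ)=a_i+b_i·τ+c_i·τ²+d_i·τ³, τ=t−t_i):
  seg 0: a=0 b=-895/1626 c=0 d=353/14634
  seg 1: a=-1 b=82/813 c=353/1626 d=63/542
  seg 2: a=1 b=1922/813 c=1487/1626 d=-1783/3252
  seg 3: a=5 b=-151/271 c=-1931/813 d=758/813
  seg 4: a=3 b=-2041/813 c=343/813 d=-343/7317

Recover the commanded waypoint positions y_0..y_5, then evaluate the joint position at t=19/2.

y_0=0 y_1=-1 y_2=1 y_3=5 y_4=3 y_5=-2
S(19/2) = 55/2168

y_0 = S_0(0) = a_0 = 0
y_1 = S_1(0) = a_1 = -1
y_2 = S_2(0) = a_2 = 1
y_3 = S_3(0) = a_3 = 5
y_4 = S_4(0) = a_4 = 3
y_5 = S_4(3) = -2
t_q=19/2 is in segment 4 (τ=3/2); S_4(τ)=55/2168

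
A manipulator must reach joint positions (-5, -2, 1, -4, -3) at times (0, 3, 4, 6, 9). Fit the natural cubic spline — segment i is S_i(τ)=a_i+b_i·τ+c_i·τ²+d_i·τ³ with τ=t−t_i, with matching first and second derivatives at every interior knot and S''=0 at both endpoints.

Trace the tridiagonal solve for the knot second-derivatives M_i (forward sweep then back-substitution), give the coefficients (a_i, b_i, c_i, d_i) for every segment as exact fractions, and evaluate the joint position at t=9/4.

  seg 0: a=-5 b=-40/219 c=0 d=259/1971
  seg 1: a=-2 b=737/219 c=259/219 d=-113/73
  seg 2: a=1 b=238/219 c=-758/219 d=487/584
  seg 3: a=-4 b=-1205/438 c=1351/876 d=-1351/7884
S(9/4) = -18287/4672

Δ: Δ0=1, Δ1=3, Δ2=-5/2, Δ3=1/3
row 1: diag=8, rhs=12; c'=1/8, d'=3/2
row 2: denom=6−1·1/8=47/8; d'=(-33−1·3/2)/(47/8)=-276/47
row 3: denom=10−2·16/47=438/47; d'=(17−2·-276/47)/(438/47)=1351/438
back: M3=1351/438
back: M2=-276/47−16/47·1351/438=-1516/219
back: M1=3/2−1/8·-1516/219=518/219
M: M0=0, M1=518/219, M2=-1516/219, M3=1351/438, M4=0
seg 0: a=-5, c=M0/2=0, d=(M1−M0)/(6·3)=259/1971, b=Δ0−h0·(2M0+M1)/6=-40/219
seg 1: a=-2, c=M1/2=259/219, d=(M2−M1)/(6·1)=-113/73, b=Δ1−h1·(2M1+M2)/6=737/219
seg 2: a=1, c=M2/2=-758/219, d=(M3−M2)/(6·2)=487/584, b=Δ2−h2·(2M2+M3)/6=238/219
seg 3: a=-4, c=M3/2=1351/876, d=(M4−M3)/(6·3)=-1351/7884, b=Δ3−h3·(2M3+M4)/6=-1205/438
t_q=9/4 → seg 0, τ=9/4; S=-5+-40/219·τ+0·τ²+259/1971·τ³=-18287/4672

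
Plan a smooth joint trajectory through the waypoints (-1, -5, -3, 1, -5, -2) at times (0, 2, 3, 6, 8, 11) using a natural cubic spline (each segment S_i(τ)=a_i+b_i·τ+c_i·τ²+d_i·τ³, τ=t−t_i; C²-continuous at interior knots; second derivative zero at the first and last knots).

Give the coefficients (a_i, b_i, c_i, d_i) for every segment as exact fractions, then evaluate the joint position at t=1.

  seg 0: a=-1 b=-1099/331 c=0 d=437/1324
  seg 1: a=-5 b=212/331 c=1311/662 d=-411/662
  seg 2: a=-3 b=1813/662 c=39/331 d=-3493/17874
  seg 3: a=1 b=-606/331 c=-3259/1986 d=1049/1986
  seg 4: a=-5 b=-2042/993 c=3035/1986 d=-3035/17874
S(1) = -5283/1324

Δ: Δ0=-2, Δ1=2, Δ2=4/3, Δ3=-3, Δ4=1
row 1: diag=6, rhs=24; c'=1/6, d'=4
row 2: denom=8−1·1/6=47/6; d'=(-4−1·4)/(47/6)=-48/47
row 3: denom=10−3·18/47=416/47; d'=(-26−3·-48/47)/(416/47)=-539/208
row 4: denom=10−2·47/208=993/104; d'=(24−2·-539/208)/(993/104)=3035/993
back: M4=3035/993
back: M3=-539/208−47/208·3035/993=-3259/993
back: M2=-48/47−18/47·-3259/993=78/331
back: M1=4−1/6·78/331=1311/331
M: M0=0, M1=1311/331, M2=78/331, M3=-3259/993, M4=3035/993, M5=0
seg 0: a=-1, c=M0/2=0, d=(M1−M0)/(6·2)=437/1324, b=Δ0−h0·(2M0+M1)/6=-1099/331
seg 1: a=-5, c=M1/2=1311/662, d=(M2−M1)/(6·1)=-411/662, b=Δ1−h1·(2M1+M2)/6=212/331
seg 2: a=-3, c=M2/2=39/331, d=(M3−M2)/(6·3)=-3493/17874, b=Δ2−h2·(2M2+M3)/6=1813/662
seg 3: a=1, c=M3/2=-3259/1986, d=(M4−M3)/(6·2)=1049/1986, b=Δ3−h3·(2M3+M4)/6=-606/331
seg 4: a=-5, c=M4/2=3035/1986, d=(M5−M4)/(6·3)=-3035/17874, b=Δ4−h4·(2M4+M5)/6=-2042/993
t_q=1 → seg 0, τ=1; S=-1+-1099/331·τ+0·τ²+437/1324·τ³=-5283/1324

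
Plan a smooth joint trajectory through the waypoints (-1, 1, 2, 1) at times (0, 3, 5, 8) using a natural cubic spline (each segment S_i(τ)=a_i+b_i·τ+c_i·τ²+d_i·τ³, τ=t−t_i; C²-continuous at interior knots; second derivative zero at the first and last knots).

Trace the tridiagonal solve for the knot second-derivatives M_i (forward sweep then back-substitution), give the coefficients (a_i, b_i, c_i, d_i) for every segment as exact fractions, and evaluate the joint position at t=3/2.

  seg 0: a=-1 b=2/3 c=0 d=0
  seg 1: a=1 b=2/3 c=0 d=-1/24
  seg 2: a=2 b=1/6 c=-1/4 d=1/36
S(3/2) = 0

Δ: Δ0=2/3, Δ1=1/2, Δ2=-1/3
row 1: diag=10, rhs=-1; c'=1/5, d'=-1/10
row 2: denom=10−2·1/5=48/5; d'=(-5−2·-1/10)/(48/5)=-1/2
back: M2=-1/2
back: M1=-1/10−1/5·-1/2=0
M: M0=0, M1=0, M2=-1/2, M3=0
seg 0: a=-1, c=M0/2=0, d=(M1−M0)/(6·3)=0, b=Δ0−h0·(2M0+M1)/6=2/3
seg 1: a=1, c=M1/2=0, d=(M2−M1)/(6·2)=-1/24, b=Δ1−h1·(2M1+M2)/6=2/3
seg 2: a=2, c=M2/2=-1/4, d=(M3−M2)/(6·3)=1/36, b=Δ2−h2·(2M2+M3)/6=1/6
t_q=3/2 → seg 0, τ=3/2; S=-1+2/3·τ+0·τ²+0·τ³=0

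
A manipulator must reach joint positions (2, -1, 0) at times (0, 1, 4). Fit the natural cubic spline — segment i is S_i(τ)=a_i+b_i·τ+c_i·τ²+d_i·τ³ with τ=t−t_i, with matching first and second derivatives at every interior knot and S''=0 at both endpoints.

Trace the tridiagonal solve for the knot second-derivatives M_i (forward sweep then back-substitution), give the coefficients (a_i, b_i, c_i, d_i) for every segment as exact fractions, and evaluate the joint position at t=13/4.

  seg 0: a=2 b=-41/12 c=0 d=5/12
  seg 1: a=-1 b=-13/6 c=5/4 d=-5/36
S(13/4) = -289/256

Δ: Δ0=-3, Δ1=1/3
row 1: diag=8, rhs=20; c'=3/8, d'=5/2
back: M1=5/2
M: M0=0, M1=5/2, M2=0
seg 0: a=2, c=M0/2=0, d=(M1−M0)/(6·1)=5/12, b=Δ0−h0·(2M0+M1)/6=-41/12
seg 1: a=-1, c=M1/2=5/4, d=(M2−M1)/(6·3)=-5/36, b=Δ1−h1·(2M1+M2)/6=-13/6
t_q=13/4 → seg 1, τ=9/4; S=-1+-13/6·τ+5/4·τ²+-5/36·τ³=-289/256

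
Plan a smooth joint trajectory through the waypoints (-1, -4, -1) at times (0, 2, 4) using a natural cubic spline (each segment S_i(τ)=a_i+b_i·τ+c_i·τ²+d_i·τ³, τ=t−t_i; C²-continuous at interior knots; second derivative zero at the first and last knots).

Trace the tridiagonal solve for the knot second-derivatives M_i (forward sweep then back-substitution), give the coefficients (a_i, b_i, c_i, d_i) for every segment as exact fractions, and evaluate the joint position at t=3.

  seg 0: a=-1 b=-9/4 c=0 d=3/16
  seg 1: a=-4 b=0 c=9/8 d=-3/16
S(3) = -49/16

Δ: Δ0=-3/2, Δ1=3/2
row 1: diag=8, rhs=18; c'=1/4, d'=9/4
back: M1=9/4
M: M0=0, M1=9/4, M2=0
seg 0: a=-1, c=M0/2=0, d=(M1−M0)/(6·2)=3/16, b=Δ0−h0·(2M0+M1)/6=-9/4
seg 1: a=-4, c=M1/2=9/8, d=(M2−M1)/(6·2)=-3/16, b=Δ1−h1·(2M1+M2)/6=0
t_q=3 → seg 1, τ=1; S=-4+0·τ+9/8·τ²+-3/16·τ³=-49/16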